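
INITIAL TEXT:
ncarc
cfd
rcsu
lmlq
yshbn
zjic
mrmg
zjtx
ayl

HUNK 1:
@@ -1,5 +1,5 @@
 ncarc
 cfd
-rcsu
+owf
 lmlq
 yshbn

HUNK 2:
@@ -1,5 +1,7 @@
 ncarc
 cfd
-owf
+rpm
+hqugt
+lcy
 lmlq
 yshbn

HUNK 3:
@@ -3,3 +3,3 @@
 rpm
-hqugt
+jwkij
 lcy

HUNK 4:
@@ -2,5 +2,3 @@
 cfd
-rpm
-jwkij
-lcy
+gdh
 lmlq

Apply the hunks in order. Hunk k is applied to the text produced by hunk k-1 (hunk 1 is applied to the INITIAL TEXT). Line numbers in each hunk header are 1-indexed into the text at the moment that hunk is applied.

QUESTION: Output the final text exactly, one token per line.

Hunk 1: at line 1 remove [rcsu] add [owf] -> 9 lines: ncarc cfd owf lmlq yshbn zjic mrmg zjtx ayl
Hunk 2: at line 1 remove [owf] add [rpm,hqugt,lcy] -> 11 lines: ncarc cfd rpm hqugt lcy lmlq yshbn zjic mrmg zjtx ayl
Hunk 3: at line 3 remove [hqugt] add [jwkij] -> 11 lines: ncarc cfd rpm jwkij lcy lmlq yshbn zjic mrmg zjtx ayl
Hunk 4: at line 2 remove [rpm,jwkij,lcy] add [gdh] -> 9 lines: ncarc cfd gdh lmlq yshbn zjic mrmg zjtx ayl

Answer: ncarc
cfd
gdh
lmlq
yshbn
zjic
mrmg
zjtx
ayl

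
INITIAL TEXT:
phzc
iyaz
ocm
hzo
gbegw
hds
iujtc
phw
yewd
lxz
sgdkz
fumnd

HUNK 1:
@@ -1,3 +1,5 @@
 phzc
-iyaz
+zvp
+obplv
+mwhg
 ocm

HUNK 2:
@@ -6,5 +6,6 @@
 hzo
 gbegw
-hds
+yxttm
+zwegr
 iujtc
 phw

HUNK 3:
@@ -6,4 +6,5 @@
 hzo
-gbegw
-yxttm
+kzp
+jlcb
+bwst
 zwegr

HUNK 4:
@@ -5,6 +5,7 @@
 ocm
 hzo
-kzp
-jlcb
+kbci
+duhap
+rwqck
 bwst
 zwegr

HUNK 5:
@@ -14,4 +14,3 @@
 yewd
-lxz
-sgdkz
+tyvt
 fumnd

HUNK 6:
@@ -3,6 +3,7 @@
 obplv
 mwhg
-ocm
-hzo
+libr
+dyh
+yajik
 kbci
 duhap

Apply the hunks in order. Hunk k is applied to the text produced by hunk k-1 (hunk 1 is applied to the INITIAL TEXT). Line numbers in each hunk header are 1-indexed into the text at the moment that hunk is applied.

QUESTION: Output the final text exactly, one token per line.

Answer: phzc
zvp
obplv
mwhg
libr
dyh
yajik
kbci
duhap
rwqck
bwst
zwegr
iujtc
phw
yewd
tyvt
fumnd

Derivation:
Hunk 1: at line 1 remove [iyaz] add [zvp,obplv,mwhg] -> 14 lines: phzc zvp obplv mwhg ocm hzo gbegw hds iujtc phw yewd lxz sgdkz fumnd
Hunk 2: at line 6 remove [hds] add [yxttm,zwegr] -> 15 lines: phzc zvp obplv mwhg ocm hzo gbegw yxttm zwegr iujtc phw yewd lxz sgdkz fumnd
Hunk 3: at line 6 remove [gbegw,yxttm] add [kzp,jlcb,bwst] -> 16 lines: phzc zvp obplv mwhg ocm hzo kzp jlcb bwst zwegr iujtc phw yewd lxz sgdkz fumnd
Hunk 4: at line 5 remove [kzp,jlcb] add [kbci,duhap,rwqck] -> 17 lines: phzc zvp obplv mwhg ocm hzo kbci duhap rwqck bwst zwegr iujtc phw yewd lxz sgdkz fumnd
Hunk 5: at line 14 remove [lxz,sgdkz] add [tyvt] -> 16 lines: phzc zvp obplv mwhg ocm hzo kbci duhap rwqck bwst zwegr iujtc phw yewd tyvt fumnd
Hunk 6: at line 3 remove [ocm,hzo] add [libr,dyh,yajik] -> 17 lines: phzc zvp obplv mwhg libr dyh yajik kbci duhap rwqck bwst zwegr iujtc phw yewd tyvt fumnd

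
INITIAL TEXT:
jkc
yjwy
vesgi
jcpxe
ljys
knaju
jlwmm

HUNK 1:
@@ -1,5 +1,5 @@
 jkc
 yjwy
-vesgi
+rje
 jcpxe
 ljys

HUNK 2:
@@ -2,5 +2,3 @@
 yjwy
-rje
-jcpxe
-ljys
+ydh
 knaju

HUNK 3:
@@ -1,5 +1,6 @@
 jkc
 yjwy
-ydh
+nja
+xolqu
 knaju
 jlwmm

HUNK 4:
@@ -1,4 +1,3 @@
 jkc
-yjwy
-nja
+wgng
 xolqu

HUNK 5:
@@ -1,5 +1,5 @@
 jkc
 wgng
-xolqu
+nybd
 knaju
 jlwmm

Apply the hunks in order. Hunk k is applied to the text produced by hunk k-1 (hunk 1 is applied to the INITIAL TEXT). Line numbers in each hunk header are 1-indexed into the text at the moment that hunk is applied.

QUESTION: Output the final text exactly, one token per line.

Hunk 1: at line 1 remove [vesgi] add [rje] -> 7 lines: jkc yjwy rje jcpxe ljys knaju jlwmm
Hunk 2: at line 2 remove [rje,jcpxe,ljys] add [ydh] -> 5 lines: jkc yjwy ydh knaju jlwmm
Hunk 3: at line 1 remove [ydh] add [nja,xolqu] -> 6 lines: jkc yjwy nja xolqu knaju jlwmm
Hunk 4: at line 1 remove [yjwy,nja] add [wgng] -> 5 lines: jkc wgng xolqu knaju jlwmm
Hunk 5: at line 1 remove [xolqu] add [nybd] -> 5 lines: jkc wgng nybd knaju jlwmm

Answer: jkc
wgng
nybd
knaju
jlwmm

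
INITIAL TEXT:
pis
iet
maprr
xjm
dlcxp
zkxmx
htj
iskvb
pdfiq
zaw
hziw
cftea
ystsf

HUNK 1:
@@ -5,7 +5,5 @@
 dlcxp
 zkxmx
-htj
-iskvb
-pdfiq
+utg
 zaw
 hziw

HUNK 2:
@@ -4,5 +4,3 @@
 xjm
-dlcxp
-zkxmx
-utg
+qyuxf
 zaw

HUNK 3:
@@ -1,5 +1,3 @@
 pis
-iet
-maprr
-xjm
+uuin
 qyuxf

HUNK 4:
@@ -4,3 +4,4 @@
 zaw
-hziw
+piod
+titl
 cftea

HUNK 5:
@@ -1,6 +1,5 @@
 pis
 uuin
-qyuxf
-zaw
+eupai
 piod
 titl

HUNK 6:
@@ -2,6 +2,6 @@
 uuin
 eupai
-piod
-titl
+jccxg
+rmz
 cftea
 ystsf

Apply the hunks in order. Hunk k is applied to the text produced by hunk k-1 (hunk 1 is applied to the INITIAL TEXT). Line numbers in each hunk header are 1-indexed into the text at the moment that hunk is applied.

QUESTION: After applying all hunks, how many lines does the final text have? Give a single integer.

Hunk 1: at line 5 remove [htj,iskvb,pdfiq] add [utg] -> 11 lines: pis iet maprr xjm dlcxp zkxmx utg zaw hziw cftea ystsf
Hunk 2: at line 4 remove [dlcxp,zkxmx,utg] add [qyuxf] -> 9 lines: pis iet maprr xjm qyuxf zaw hziw cftea ystsf
Hunk 3: at line 1 remove [iet,maprr,xjm] add [uuin] -> 7 lines: pis uuin qyuxf zaw hziw cftea ystsf
Hunk 4: at line 4 remove [hziw] add [piod,titl] -> 8 lines: pis uuin qyuxf zaw piod titl cftea ystsf
Hunk 5: at line 1 remove [qyuxf,zaw] add [eupai] -> 7 lines: pis uuin eupai piod titl cftea ystsf
Hunk 6: at line 2 remove [piod,titl] add [jccxg,rmz] -> 7 lines: pis uuin eupai jccxg rmz cftea ystsf
Final line count: 7

Answer: 7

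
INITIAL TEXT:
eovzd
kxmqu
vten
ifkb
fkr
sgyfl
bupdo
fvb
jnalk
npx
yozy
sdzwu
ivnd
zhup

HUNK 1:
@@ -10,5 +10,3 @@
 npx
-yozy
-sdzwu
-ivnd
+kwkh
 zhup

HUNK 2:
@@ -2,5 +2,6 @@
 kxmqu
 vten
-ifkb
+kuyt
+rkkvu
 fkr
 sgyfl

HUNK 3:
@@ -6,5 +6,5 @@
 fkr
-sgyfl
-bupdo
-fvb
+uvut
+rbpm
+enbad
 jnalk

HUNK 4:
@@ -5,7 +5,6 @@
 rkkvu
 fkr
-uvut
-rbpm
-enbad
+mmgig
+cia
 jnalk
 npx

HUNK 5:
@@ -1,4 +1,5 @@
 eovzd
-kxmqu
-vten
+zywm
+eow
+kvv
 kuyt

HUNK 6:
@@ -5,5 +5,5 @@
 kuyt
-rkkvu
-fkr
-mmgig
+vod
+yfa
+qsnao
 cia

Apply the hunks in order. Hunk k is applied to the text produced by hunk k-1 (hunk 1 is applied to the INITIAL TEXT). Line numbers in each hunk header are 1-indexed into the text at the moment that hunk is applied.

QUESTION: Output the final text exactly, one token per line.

Hunk 1: at line 10 remove [yozy,sdzwu,ivnd] add [kwkh] -> 12 lines: eovzd kxmqu vten ifkb fkr sgyfl bupdo fvb jnalk npx kwkh zhup
Hunk 2: at line 2 remove [ifkb] add [kuyt,rkkvu] -> 13 lines: eovzd kxmqu vten kuyt rkkvu fkr sgyfl bupdo fvb jnalk npx kwkh zhup
Hunk 3: at line 6 remove [sgyfl,bupdo,fvb] add [uvut,rbpm,enbad] -> 13 lines: eovzd kxmqu vten kuyt rkkvu fkr uvut rbpm enbad jnalk npx kwkh zhup
Hunk 4: at line 5 remove [uvut,rbpm,enbad] add [mmgig,cia] -> 12 lines: eovzd kxmqu vten kuyt rkkvu fkr mmgig cia jnalk npx kwkh zhup
Hunk 5: at line 1 remove [kxmqu,vten] add [zywm,eow,kvv] -> 13 lines: eovzd zywm eow kvv kuyt rkkvu fkr mmgig cia jnalk npx kwkh zhup
Hunk 6: at line 5 remove [rkkvu,fkr,mmgig] add [vod,yfa,qsnao] -> 13 lines: eovzd zywm eow kvv kuyt vod yfa qsnao cia jnalk npx kwkh zhup

Answer: eovzd
zywm
eow
kvv
kuyt
vod
yfa
qsnao
cia
jnalk
npx
kwkh
zhup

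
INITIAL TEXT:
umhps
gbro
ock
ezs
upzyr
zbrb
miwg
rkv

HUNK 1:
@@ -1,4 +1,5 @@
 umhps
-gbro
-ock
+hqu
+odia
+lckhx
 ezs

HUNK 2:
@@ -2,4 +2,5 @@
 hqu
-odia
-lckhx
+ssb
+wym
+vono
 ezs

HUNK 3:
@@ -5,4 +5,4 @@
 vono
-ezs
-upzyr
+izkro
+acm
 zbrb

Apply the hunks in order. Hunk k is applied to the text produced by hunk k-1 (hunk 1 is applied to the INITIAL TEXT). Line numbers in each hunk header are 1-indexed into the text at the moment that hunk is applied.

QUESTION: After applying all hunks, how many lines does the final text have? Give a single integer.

Hunk 1: at line 1 remove [gbro,ock] add [hqu,odia,lckhx] -> 9 lines: umhps hqu odia lckhx ezs upzyr zbrb miwg rkv
Hunk 2: at line 2 remove [odia,lckhx] add [ssb,wym,vono] -> 10 lines: umhps hqu ssb wym vono ezs upzyr zbrb miwg rkv
Hunk 3: at line 5 remove [ezs,upzyr] add [izkro,acm] -> 10 lines: umhps hqu ssb wym vono izkro acm zbrb miwg rkv
Final line count: 10

Answer: 10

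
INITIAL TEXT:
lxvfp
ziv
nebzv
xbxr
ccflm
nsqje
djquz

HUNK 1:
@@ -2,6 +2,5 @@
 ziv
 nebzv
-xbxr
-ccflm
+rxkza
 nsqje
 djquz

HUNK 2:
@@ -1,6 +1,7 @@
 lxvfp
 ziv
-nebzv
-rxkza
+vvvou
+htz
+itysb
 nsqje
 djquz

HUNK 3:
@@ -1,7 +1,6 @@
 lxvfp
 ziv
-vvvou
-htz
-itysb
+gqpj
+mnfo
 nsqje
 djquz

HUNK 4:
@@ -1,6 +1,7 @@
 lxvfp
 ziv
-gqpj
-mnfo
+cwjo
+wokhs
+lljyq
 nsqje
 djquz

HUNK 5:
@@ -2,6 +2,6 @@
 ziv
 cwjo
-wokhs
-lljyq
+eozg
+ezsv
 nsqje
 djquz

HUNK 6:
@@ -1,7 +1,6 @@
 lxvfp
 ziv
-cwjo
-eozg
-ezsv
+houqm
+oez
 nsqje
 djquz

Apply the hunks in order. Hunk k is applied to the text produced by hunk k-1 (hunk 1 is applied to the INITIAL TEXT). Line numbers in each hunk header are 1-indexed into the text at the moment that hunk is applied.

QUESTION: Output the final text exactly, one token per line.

Hunk 1: at line 2 remove [xbxr,ccflm] add [rxkza] -> 6 lines: lxvfp ziv nebzv rxkza nsqje djquz
Hunk 2: at line 1 remove [nebzv,rxkza] add [vvvou,htz,itysb] -> 7 lines: lxvfp ziv vvvou htz itysb nsqje djquz
Hunk 3: at line 1 remove [vvvou,htz,itysb] add [gqpj,mnfo] -> 6 lines: lxvfp ziv gqpj mnfo nsqje djquz
Hunk 4: at line 1 remove [gqpj,mnfo] add [cwjo,wokhs,lljyq] -> 7 lines: lxvfp ziv cwjo wokhs lljyq nsqje djquz
Hunk 5: at line 2 remove [wokhs,lljyq] add [eozg,ezsv] -> 7 lines: lxvfp ziv cwjo eozg ezsv nsqje djquz
Hunk 6: at line 1 remove [cwjo,eozg,ezsv] add [houqm,oez] -> 6 lines: lxvfp ziv houqm oez nsqje djquz

Answer: lxvfp
ziv
houqm
oez
nsqje
djquz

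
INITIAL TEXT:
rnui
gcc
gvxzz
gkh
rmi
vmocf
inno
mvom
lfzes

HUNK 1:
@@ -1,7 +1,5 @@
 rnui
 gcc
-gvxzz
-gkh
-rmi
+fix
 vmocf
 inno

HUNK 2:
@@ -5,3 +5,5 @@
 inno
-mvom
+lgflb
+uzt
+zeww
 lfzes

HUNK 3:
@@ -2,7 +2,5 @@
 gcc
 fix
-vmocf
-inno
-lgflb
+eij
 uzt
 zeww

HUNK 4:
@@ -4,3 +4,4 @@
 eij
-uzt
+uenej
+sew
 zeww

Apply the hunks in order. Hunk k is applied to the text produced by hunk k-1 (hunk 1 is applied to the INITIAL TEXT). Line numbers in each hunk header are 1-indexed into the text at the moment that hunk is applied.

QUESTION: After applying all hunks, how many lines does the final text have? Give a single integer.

Hunk 1: at line 1 remove [gvxzz,gkh,rmi] add [fix] -> 7 lines: rnui gcc fix vmocf inno mvom lfzes
Hunk 2: at line 5 remove [mvom] add [lgflb,uzt,zeww] -> 9 lines: rnui gcc fix vmocf inno lgflb uzt zeww lfzes
Hunk 3: at line 2 remove [vmocf,inno,lgflb] add [eij] -> 7 lines: rnui gcc fix eij uzt zeww lfzes
Hunk 4: at line 4 remove [uzt] add [uenej,sew] -> 8 lines: rnui gcc fix eij uenej sew zeww lfzes
Final line count: 8

Answer: 8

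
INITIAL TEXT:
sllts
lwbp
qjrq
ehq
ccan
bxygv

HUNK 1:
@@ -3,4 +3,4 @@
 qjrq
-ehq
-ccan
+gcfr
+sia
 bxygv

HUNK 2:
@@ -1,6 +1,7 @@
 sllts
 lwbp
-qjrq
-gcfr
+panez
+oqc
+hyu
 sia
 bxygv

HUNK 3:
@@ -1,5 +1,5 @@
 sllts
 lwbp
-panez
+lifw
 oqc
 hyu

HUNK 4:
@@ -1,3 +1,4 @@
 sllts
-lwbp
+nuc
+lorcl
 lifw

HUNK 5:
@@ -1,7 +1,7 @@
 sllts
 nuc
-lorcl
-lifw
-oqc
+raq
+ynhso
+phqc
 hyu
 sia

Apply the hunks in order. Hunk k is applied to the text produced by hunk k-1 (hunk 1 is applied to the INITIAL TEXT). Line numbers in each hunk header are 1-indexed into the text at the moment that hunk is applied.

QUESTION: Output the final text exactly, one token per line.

Hunk 1: at line 3 remove [ehq,ccan] add [gcfr,sia] -> 6 lines: sllts lwbp qjrq gcfr sia bxygv
Hunk 2: at line 1 remove [qjrq,gcfr] add [panez,oqc,hyu] -> 7 lines: sllts lwbp panez oqc hyu sia bxygv
Hunk 3: at line 1 remove [panez] add [lifw] -> 7 lines: sllts lwbp lifw oqc hyu sia bxygv
Hunk 4: at line 1 remove [lwbp] add [nuc,lorcl] -> 8 lines: sllts nuc lorcl lifw oqc hyu sia bxygv
Hunk 5: at line 1 remove [lorcl,lifw,oqc] add [raq,ynhso,phqc] -> 8 lines: sllts nuc raq ynhso phqc hyu sia bxygv

Answer: sllts
nuc
raq
ynhso
phqc
hyu
sia
bxygv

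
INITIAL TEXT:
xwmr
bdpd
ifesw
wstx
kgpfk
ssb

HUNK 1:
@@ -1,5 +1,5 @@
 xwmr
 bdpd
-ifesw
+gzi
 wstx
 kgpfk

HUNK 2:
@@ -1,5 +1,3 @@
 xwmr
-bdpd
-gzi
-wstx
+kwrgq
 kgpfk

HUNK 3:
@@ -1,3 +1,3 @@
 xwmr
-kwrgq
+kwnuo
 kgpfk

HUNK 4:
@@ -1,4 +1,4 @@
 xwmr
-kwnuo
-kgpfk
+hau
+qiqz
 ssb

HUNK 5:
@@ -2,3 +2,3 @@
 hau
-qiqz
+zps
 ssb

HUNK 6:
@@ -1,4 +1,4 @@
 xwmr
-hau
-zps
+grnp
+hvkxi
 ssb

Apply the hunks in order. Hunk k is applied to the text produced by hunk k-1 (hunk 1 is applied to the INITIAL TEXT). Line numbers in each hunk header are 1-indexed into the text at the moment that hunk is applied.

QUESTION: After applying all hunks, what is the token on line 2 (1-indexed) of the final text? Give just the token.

Answer: grnp

Derivation:
Hunk 1: at line 1 remove [ifesw] add [gzi] -> 6 lines: xwmr bdpd gzi wstx kgpfk ssb
Hunk 2: at line 1 remove [bdpd,gzi,wstx] add [kwrgq] -> 4 lines: xwmr kwrgq kgpfk ssb
Hunk 3: at line 1 remove [kwrgq] add [kwnuo] -> 4 lines: xwmr kwnuo kgpfk ssb
Hunk 4: at line 1 remove [kwnuo,kgpfk] add [hau,qiqz] -> 4 lines: xwmr hau qiqz ssb
Hunk 5: at line 2 remove [qiqz] add [zps] -> 4 lines: xwmr hau zps ssb
Hunk 6: at line 1 remove [hau,zps] add [grnp,hvkxi] -> 4 lines: xwmr grnp hvkxi ssb
Final line 2: grnp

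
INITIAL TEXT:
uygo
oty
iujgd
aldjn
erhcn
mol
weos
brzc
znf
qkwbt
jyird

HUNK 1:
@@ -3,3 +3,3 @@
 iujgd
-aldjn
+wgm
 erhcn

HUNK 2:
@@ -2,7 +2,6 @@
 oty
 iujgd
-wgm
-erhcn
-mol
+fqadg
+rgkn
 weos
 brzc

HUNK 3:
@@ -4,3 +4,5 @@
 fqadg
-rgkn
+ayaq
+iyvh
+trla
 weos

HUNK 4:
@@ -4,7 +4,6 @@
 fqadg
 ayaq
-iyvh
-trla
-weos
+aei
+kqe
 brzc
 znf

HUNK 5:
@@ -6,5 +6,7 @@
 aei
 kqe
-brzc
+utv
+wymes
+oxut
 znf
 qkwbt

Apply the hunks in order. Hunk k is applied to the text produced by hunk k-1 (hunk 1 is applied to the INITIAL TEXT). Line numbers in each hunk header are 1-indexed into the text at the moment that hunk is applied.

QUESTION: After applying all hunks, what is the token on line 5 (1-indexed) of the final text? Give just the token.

Hunk 1: at line 3 remove [aldjn] add [wgm] -> 11 lines: uygo oty iujgd wgm erhcn mol weos brzc znf qkwbt jyird
Hunk 2: at line 2 remove [wgm,erhcn,mol] add [fqadg,rgkn] -> 10 lines: uygo oty iujgd fqadg rgkn weos brzc znf qkwbt jyird
Hunk 3: at line 4 remove [rgkn] add [ayaq,iyvh,trla] -> 12 lines: uygo oty iujgd fqadg ayaq iyvh trla weos brzc znf qkwbt jyird
Hunk 4: at line 4 remove [iyvh,trla,weos] add [aei,kqe] -> 11 lines: uygo oty iujgd fqadg ayaq aei kqe brzc znf qkwbt jyird
Hunk 5: at line 6 remove [brzc] add [utv,wymes,oxut] -> 13 lines: uygo oty iujgd fqadg ayaq aei kqe utv wymes oxut znf qkwbt jyird
Final line 5: ayaq

Answer: ayaq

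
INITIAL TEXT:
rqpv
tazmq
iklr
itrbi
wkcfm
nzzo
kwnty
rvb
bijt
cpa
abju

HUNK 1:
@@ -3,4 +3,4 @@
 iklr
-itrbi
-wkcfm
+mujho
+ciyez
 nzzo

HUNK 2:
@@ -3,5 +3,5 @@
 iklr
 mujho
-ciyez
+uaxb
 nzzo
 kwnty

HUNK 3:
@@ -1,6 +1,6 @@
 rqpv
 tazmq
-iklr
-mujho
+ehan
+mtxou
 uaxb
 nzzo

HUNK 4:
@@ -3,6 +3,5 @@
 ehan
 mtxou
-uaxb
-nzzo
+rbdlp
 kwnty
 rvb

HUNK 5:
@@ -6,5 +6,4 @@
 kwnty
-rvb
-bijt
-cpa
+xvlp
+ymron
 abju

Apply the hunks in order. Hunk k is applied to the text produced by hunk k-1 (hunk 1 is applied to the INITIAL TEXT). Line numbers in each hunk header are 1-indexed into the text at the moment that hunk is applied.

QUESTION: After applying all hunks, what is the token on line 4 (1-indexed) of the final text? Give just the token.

Answer: mtxou

Derivation:
Hunk 1: at line 3 remove [itrbi,wkcfm] add [mujho,ciyez] -> 11 lines: rqpv tazmq iklr mujho ciyez nzzo kwnty rvb bijt cpa abju
Hunk 2: at line 3 remove [ciyez] add [uaxb] -> 11 lines: rqpv tazmq iklr mujho uaxb nzzo kwnty rvb bijt cpa abju
Hunk 3: at line 1 remove [iklr,mujho] add [ehan,mtxou] -> 11 lines: rqpv tazmq ehan mtxou uaxb nzzo kwnty rvb bijt cpa abju
Hunk 4: at line 3 remove [uaxb,nzzo] add [rbdlp] -> 10 lines: rqpv tazmq ehan mtxou rbdlp kwnty rvb bijt cpa abju
Hunk 5: at line 6 remove [rvb,bijt,cpa] add [xvlp,ymron] -> 9 lines: rqpv tazmq ehan mtxou rbdlp kwnty xvlp ymron abju
Final line 4: mtxou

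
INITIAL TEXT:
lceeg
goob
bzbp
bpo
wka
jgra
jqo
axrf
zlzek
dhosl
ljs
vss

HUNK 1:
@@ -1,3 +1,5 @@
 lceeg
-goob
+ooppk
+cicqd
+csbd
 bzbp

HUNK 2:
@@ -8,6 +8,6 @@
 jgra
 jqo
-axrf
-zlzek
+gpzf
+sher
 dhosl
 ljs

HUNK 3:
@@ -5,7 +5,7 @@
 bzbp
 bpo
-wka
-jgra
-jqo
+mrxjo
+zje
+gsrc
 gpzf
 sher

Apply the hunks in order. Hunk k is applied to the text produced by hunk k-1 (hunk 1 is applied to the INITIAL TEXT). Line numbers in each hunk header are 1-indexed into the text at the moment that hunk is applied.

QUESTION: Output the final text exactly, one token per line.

Answer: lceeg
ooppk
cicqd
csbd
bzbp
bpo
mrxjo
zje
gsrc
gpzf
sher
dhosl
ljs
vss

Derivation:
Hunk 1: at line 1 remove [goob] add [ooppk,cicqd,csbd] -> 14 lines: lceeg ooppk cicqd csbd bzbp bpo wka jgra jqo axrf zlzek dhosl ljs vss
Hunk 2: at line 8 remove [axrf,zlzek] add [gpzf,sher] -> 14 lines: lceeg ooppk cicqd csbd bzbp bpo wka jgra jqo gpzf sher dhosl ljs vss
Hunk 3: at line 5 remove [wka,jgra,jqo] add [mrxjo,zje,gsrc] -> 14 lines: lceeg ooppk cicqd csbd bzbp bpo mrxjo zje gsrc gpzf sher dhosl ljs vss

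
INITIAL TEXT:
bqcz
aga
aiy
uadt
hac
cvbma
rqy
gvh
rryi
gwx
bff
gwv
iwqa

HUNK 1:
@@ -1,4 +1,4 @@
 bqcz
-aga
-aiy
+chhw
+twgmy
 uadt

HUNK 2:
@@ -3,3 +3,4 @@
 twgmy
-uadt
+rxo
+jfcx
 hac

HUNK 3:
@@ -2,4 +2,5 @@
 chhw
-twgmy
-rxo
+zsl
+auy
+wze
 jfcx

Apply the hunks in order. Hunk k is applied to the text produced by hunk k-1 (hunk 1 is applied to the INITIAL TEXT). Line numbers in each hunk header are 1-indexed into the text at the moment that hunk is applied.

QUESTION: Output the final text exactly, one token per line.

Answer: bqcz
chhw
zsl
auy
wze
jfcx
hac
cvbma
rqy
gvh
rryi
gwx
bff
gwv
iwqa

Derivation:
Hunk 1: at line 1 remove [aga,aiy] add [chhw,twgmy] -> 13 lines: bqcz chhw twgmy uadt hac cvbma rqy gvh rryi gwx bff gwv iwqa
Hunk 2: at line 3 remove [uadt] add [rxo,jfcx] -> 14 lines: bqcz chhw twgmy rxo jfcx hac cvbma rqy gvh rryi gwx bff gwv iwqa
Hunk 3: at line 2 remove [twgmy,rxo] add [zsl,auy,wze] -> 15 lines: bqcz chhw zsl auy wze jfcx hac cvbma rqy gvh rryi gwx bff gwv iwqa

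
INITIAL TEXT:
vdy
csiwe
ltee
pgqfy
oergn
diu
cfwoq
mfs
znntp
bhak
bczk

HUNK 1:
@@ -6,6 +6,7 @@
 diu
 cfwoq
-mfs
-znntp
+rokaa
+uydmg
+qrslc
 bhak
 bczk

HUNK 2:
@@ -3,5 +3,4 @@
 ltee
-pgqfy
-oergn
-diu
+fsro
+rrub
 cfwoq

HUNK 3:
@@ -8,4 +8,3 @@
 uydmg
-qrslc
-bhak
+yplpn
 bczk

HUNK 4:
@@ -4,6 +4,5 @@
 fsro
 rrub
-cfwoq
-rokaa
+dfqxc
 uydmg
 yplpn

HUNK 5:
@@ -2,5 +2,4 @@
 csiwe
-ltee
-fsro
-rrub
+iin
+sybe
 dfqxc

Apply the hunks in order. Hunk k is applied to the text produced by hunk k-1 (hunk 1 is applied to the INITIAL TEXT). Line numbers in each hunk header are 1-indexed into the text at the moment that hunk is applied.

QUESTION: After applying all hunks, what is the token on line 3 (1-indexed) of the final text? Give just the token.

Answer: iin

Derivation:
Hunk 1: at line 6 remove [mfs,znntp] add [rokaa,uydmg,qrslc] -> 12 lines: vdy csiwe ltee pgqfy oergn diu cfwoq rokaa uydmg qrslc bhak bczk
Hunk 2: at line 3 remove [pgqfy,oergn,diu] add [fsro,rrub] -> 11 lines: vdy csiwe ltee fsro rrub cfwoq rokaa uydmg qrslc bhak bczk
Hunk 3: at line 8 remove [qrslc,bhak] add [yplpn] -> 10 lines: vdy csiwe ltee fsro rrub cfwoq rokaa uydmg yplpn bczk
Hunk 4: at line 4 remove [cfwoq,rokaa] add [dfqxc] -> 9 lines: vdy csiwe ltee fsro rrub dfqxc uydmg yplpn bczk
Hunk 5: at line 2 remove [ltee,fsro,rrub] add [iin,sybe] -> 8 lines: vdy csiwe iin sybe dfqxc uydmg yplpn bczk
Final line 3: iin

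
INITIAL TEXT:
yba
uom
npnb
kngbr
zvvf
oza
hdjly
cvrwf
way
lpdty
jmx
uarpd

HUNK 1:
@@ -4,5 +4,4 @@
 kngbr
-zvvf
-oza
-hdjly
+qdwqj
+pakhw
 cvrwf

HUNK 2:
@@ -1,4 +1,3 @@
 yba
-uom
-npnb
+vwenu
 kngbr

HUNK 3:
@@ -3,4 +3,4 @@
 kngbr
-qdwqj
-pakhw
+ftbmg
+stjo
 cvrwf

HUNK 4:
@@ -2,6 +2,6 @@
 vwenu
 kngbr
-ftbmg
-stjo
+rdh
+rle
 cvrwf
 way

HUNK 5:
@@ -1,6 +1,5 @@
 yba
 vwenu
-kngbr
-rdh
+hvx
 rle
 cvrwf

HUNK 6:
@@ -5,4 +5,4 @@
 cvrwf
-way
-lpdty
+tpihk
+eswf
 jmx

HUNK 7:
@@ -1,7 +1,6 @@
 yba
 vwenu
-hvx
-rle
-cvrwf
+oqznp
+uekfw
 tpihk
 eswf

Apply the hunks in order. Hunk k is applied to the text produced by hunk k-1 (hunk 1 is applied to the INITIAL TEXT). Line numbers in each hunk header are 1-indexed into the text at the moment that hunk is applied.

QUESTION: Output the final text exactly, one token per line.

Hunk 1: at line 4 remove [zvvf,oza,hdjly] add [qdwqj,pakhw] -> 11 lines: yba uom npnb kngbr qdwqj pakhw cvrwf way lpdty jmx uarpd
Hunk 2: at line 1 remove [uom,npnb] add [vwenu] -> 10 lines: yba vwenu kngbr qdwqj pakhw cvrwf way lpdty jmx uarpd
Hunk 3: at line 3 remove [qdwqj,pakhw] add [ftbmg,stjo] -> 10 lines: yba vwenu kngbr ftbmg stjo cvrwf way lpdty jmx uarpd
Hunk 4: at line 2 remove [ftbmg,stjo] add [rdh,rle] -> 10 lines: yba vwenu kngbr rdh rle cvrwf way lpdty jmx uarpd
Hunk 5: at line 1 remove [kngbr,rdh] add [hvx] -> 9 lines: yba vwenu hvx rle cvrwf way lpdty jmx uarpd
Hunk 6: at line 5 remove [way,lpdty] add [tpihk,eswf] -> 9 lines: yba vwenu hvx rle cvrwf tpihk eswf jmx uarpd
Hunk 7: at line 1 remove [hvx,rle,cvrwf] add [oqznp,uekfw] -> 8 lines: yba vwenu oqznp uekfw tpihk eswf jmx uarpd

Answer: yba
vwenu
oqznp
uekfw
tpihk
eswf
jmx
uarpd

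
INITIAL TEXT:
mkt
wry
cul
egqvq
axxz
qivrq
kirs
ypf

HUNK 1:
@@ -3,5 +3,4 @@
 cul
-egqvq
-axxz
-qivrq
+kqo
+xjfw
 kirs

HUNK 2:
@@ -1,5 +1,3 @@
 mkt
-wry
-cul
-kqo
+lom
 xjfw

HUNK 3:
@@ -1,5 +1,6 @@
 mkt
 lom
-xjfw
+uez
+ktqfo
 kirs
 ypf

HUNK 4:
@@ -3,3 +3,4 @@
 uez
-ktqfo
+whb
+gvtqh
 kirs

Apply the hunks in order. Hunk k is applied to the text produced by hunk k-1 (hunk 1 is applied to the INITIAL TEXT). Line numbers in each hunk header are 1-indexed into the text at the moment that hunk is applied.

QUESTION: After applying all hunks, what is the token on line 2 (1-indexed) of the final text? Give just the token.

Answer: lom

Derivation:
Hunk 1: at line 3 remove [egqvq,axxz,qivrq] add [kqo,xjfw] -> 7 lines: mkt wry cul kqo xjfw kirs ypf
Hunk 2: at line 1 remove [wry,cul,kqo] add [lom] -> 5 lines: mkt lom xjfw kirs ypf
Hunk 3: at line 1 remove [xjfw] add [uez,ktqfo] -> 6 lines: mkt lom uez ktqfo kirs ypf
Hunk 4: at line 3 remove [ktqfo] add [whb,gvtqh] -> 7 lines: mkt lom uez whb gvtqh kirs ypf
Final line 2: lom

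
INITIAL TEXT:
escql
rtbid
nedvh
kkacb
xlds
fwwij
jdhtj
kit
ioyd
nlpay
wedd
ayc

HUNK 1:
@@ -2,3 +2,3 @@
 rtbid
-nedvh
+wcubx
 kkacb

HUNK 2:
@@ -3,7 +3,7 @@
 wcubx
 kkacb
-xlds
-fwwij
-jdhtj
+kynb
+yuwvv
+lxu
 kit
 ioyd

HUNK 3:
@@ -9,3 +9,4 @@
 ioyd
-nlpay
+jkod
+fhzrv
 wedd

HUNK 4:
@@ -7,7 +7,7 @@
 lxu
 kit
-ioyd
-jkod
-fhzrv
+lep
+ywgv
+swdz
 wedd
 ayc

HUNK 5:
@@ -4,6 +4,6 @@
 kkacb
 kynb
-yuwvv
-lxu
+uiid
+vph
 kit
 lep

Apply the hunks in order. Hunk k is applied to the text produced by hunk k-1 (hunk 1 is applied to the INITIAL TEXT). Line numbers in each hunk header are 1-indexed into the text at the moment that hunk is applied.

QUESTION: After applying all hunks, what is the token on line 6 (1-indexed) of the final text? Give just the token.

Hunk 1: at line 2 remove [nedvh] add [wcubx] -> 12 lines: escql rtbid wcubx kkacb xlds fwwij jdhtj kit ioyd nlpay wedd ayc
Hunk 2: at line 3 remove [xlds,fwwij,jdhtj] add [kynb,yuwvv,lxu] -> 12 lines: escql rtbid wcubx kkacb kynb yuwvv lxu kit ioyd nlpay wedd ayc
Hunk 3: at line 9 remove [nlpay] add [jkod,fhzrv] -> 13 lines: escql rtbid wcubx kkacb kynb yuwvv lxu kit ioyd jkod fhzrv wedd ayc
Hunk 4: at line 7 remove [ioyd,jkod,fhzrv] add [lep,ywgv,swdz] -> 13 lines: escql rtbid wcubx kkacb kynb yuwvv lxu kit lep ywgv swdz wedd ayc
Hunk 5: at line 4 remove [yuwvv,lxu] add [uiid,vph] -> 13 lines: escql rtbid wcubx kkacb kynb uiid vph kit lep ywgv swdz wedd ayc
Final line 6: uiid

Answer: uiid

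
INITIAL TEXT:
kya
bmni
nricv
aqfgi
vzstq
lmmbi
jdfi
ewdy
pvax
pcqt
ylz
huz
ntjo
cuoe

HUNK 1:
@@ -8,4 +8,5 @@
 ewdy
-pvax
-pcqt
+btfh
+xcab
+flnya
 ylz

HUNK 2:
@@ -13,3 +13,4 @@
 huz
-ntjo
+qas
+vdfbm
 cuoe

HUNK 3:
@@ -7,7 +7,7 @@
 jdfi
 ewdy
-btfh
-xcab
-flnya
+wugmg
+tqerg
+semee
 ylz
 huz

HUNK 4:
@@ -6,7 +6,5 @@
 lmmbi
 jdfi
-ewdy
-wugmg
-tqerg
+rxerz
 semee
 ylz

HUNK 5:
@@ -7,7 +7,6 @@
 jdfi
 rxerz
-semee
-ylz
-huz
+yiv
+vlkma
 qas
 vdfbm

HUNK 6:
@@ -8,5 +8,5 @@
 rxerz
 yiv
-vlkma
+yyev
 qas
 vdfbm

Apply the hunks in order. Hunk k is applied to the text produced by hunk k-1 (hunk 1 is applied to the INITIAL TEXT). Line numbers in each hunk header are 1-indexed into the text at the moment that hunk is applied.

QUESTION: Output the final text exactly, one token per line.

Answer: kya
bmni
nricv
aqfgi
vzstq
lmmbi
jdfi
rxerz
yiv
yyev
qas
vdfbm
cuoe

Derivation:
Hunk 1: at line 8 remove [pvax,pcqt] add [btfh,xcab,flnya] -> 15 lines: kya bmni nricv aqfgi vzstq lmmbi jdfi ewdy btfh xcab flnya ylz huz ntjo cuoe
Hunk 2: at line 13 remove [ntjo] add [qas,vdfbm] -> 16 lines: kya bmni nricv aqfgi vzstq lmmbi jdfi ewdy btfh xcab flnya ylz huz qas vdfbm cuoe
Hunk 3: at line 7 remove [btfh,xcab,flnya] add [wugmg,tqerg,semee] -> 16 lines: kya bmni nricv aqfgi vzstq lmmbi jdfi ewdy wugmg tqerg semee ylz huz qas vdfbm cuoe
Hunk 4: at line 6 remove [ewdy,wugmg,tqerg] add [rxerz] -> 14 lines: kya bmni nricv aqfgi vzstq lmmbi jdfi rxerz semee ylz huz qas vdfbm cuoe
Hunk 5: at line 7 remove [semee,ylz,huz] add [yiv,vlkma] -> 13 lines: kya bmni nricv aqfgi vzstq lmmbi jdfi rxerz yiv vlkma qas vdfbm cuoe
Hunk 6: at line 8 remove [vlkma] add [yyev] -> 13 lines: kya bmni nricv aqfgi vzstq lmmbi jdfi rxerz yiv yyev qas vdfbm cuoe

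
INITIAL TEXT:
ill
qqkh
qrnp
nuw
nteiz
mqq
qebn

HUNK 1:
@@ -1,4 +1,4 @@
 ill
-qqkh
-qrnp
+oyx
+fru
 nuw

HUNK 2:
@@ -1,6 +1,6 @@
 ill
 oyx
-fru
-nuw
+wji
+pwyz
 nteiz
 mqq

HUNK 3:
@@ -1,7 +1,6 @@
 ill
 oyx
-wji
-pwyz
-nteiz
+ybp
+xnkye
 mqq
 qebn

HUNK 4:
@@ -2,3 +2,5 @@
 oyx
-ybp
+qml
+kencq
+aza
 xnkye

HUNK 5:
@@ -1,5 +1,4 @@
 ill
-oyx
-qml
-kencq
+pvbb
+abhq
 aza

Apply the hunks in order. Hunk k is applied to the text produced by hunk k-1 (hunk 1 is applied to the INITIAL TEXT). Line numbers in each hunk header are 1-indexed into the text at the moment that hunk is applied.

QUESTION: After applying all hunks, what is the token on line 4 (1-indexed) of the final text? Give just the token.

Hunk 1: at line 1 remove [qqkh,qrnp] add [oyx,fru] -> 7 lines: ill oyx fru nuw nteiz mqq qebn
Hunk 2: at line 1 remove [fru,nuw] add [wji,pwyz] -> 7 lines: ill oyx wji pwyz nteiz mqq qebn
Hunk 3: at line 1 remove [wji,pwyz,nteiz] add [ybp,xnkye] -> 6 lines: ill oyx ybp xnkye mqq qebn
Hunk 4: at line 2 remove [ybp] add [qml,kencq,aza] -> 8 lines: ill oyx qml kencq aza xnkye mqq qebn
Hunk 5: at line 1 remove [oyx,qml,kencq] add [pvbb,abhq] -> 7 lines: ill pvbb abhq aza xnkye mqq qebn
Final line 4: aza

Answer: aza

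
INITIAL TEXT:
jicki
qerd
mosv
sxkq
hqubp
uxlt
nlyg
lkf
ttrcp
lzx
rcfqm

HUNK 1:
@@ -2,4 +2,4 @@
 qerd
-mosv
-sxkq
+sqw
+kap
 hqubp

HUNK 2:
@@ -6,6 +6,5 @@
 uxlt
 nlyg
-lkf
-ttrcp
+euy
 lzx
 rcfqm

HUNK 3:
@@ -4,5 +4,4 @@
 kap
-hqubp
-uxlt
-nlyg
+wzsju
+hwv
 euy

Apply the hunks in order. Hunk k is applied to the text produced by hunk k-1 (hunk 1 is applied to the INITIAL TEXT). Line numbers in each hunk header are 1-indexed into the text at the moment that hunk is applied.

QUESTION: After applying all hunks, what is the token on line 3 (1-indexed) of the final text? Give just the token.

Hunk 1: at line 2 remove [mosv,sxkq] add [sqw,kap] -> 11 lines: jicki qerd sqw kap hqubp uxlt nlyg lkf ttrcp lzx rcfqm
Hunk 2: at line 6 remove [lkf,ttrcp] add [euy] -> 10 lines: jicki qerd sqw kap hqubp uxlt nlyg euy lzx rcfqm
Hunk 3: at line 4 remove [hqubp,uxlt,nlyg] add [wzsju,hwv] -> 9 lines: jicki qerd sqw kap wzsju hwv euy lzx rcfqm
Final line 3: sqw

Answer: sqw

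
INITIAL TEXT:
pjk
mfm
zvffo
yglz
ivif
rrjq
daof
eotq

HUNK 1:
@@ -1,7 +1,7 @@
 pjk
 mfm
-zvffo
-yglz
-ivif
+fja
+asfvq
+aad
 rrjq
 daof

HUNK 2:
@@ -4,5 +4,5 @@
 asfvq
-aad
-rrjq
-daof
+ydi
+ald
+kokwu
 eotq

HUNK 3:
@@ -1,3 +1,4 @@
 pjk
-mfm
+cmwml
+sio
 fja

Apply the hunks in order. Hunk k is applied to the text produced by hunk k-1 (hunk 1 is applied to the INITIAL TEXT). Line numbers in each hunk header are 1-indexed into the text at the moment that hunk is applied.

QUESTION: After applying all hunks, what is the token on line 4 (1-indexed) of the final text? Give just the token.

Hunk 1: at line 1 remove [zvffo,yglz,ivif] add [fja,asfvq,aad] -> 8 lines: pjk mfm fja asfvq aad rrjq daof eotq
Hunk 2: at line 4 remove [aad,rrjq,daof] add [ydi,ald,kokwu] -> 8 lines: pjk mfm fja asfvq ydi ald kokwu eotq
Hunk 3: at line 1 remove [mfm] add [cmwml,sio] -> 9 lines: pjk cmwml sio fja asfvq ydi ald kokwu eotq
Final line 4: fja

Answer: fja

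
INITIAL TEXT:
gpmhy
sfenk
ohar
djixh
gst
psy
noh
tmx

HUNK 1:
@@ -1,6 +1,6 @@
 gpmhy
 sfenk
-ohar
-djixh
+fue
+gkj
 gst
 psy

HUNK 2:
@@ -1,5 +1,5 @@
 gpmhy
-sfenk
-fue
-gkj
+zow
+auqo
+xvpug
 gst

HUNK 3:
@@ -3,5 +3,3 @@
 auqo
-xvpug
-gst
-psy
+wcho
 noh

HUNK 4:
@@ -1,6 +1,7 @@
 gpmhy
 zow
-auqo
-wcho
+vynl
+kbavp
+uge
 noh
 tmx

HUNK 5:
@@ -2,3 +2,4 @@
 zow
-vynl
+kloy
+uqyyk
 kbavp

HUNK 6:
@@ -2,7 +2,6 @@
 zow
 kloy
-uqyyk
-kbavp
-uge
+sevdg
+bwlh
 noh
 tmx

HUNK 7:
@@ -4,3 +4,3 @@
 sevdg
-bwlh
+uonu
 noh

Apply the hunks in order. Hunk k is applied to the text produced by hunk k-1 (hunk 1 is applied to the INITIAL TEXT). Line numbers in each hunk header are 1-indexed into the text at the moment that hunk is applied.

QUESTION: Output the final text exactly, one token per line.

Answer: gpmhy
zow
kloy
sevdg
uonu
noh
tmx

Derivation:
Hunk 1: at line 1 remove [ohar,djixh] add [fue,gkj] -> 8 lines: gpmhy sfenk fue gkj gst psy noh tmx
Hunk 2: at line 1 remove [sfenk,fue,gkj] add [zow,auqo,xvpug] -> 8 lines: gpmhy zow auqo xvpug gst psy noh tmx
Hunk 3: at line 3 remove [xvpug,gst,psy] add [wcho] -> 6 lines: gpmhy zow auqo wcho noh tmx
Hunk 4: at line 1 remove [auqo,wcho] add [vynl,kbavp,uge] -> 7 lines: gpmhy zow vynl kbavp uge noh tmx
Hunk 5: at line 2 remove [vynl] add [kloy,uqyyk] -> 8 lines: gpmhy zow kloy uqyyk kbavp uge noh tmx
Hunk 6: at line 2 remove [uqyyk,kbavp,uge] add [sevdg,bwlh] -> 7 lines: gpmhy zow kloy sevdg bwlh noh tmx
Hunk 7: at line 4 remove [bwlh] add [uonu] -> 7 lines: gpmhy zow kloy sevdg uonu noh tmx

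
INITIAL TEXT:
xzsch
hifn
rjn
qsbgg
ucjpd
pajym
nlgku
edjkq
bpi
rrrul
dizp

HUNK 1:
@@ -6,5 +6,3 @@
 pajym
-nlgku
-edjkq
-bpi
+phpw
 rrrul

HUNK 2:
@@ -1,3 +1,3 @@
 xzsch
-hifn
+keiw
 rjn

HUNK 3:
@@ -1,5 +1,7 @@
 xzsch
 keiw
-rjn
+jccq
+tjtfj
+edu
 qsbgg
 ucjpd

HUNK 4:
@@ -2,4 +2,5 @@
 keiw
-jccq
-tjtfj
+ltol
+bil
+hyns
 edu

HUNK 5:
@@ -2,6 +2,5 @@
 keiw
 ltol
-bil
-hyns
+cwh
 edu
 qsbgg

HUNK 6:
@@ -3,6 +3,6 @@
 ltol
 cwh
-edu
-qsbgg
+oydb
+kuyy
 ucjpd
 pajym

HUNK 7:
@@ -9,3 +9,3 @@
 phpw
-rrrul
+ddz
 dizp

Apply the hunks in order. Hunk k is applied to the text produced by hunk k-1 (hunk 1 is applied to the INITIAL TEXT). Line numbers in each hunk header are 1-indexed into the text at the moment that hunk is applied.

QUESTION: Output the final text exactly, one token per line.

Hunk 1: at line 6 remove [nlgku,edjkq,bpi] add [phpw] -> 9 lines: xzsch hifn rjn qsbgg ucjpd pajym phpw rrrul dizp
Hunk 2: at line 1 remove [hifn] add [keiw] -> 9 lines: xzsch keiw rjn qsbgg ucjpd pajym phpw rrrul dizp
Hunk 3: at line 1 remove [rjn] add [jccq,tjtfj,edu] -> 11 lines: xzsch keiw jccq tjtfj edu qsbgg ucjpd pajym phpw rrrul dizp
Hunk 4: at line 2 remove [jccq,tjtfj] add [ltol,bil,hyns] -> 12 lines: xzsch keiw ltol bil hyns edu qsbgg ucjpd pajym phpw rrrul dizp
Hunk 5: at line 2 remove [bil,hyns] add [cwh] -> 11 lines: xzsch keiw ltol cwh edu qsbgg ucjpd pajym phpw rrrul dizp
Hunk 6: at line 3 remove [edu,qsbgg] add [oydb,kuyy] -> 11 lines: xzsch keiw ltol cwh oydb kuyy ucjpd pajym phpw rrrul dizp
Hunk 7: at line 9 remove [rrrul] add [ddz] -> 11 lines: xzsch keiw ltol cwh oydb kuyy ucjpd pajym phpw ddz dizp

Answer: xzsch
keiw
ltol
cwh
oydb
kuyy
ucjpd
pajym
phpw
ddz
dizp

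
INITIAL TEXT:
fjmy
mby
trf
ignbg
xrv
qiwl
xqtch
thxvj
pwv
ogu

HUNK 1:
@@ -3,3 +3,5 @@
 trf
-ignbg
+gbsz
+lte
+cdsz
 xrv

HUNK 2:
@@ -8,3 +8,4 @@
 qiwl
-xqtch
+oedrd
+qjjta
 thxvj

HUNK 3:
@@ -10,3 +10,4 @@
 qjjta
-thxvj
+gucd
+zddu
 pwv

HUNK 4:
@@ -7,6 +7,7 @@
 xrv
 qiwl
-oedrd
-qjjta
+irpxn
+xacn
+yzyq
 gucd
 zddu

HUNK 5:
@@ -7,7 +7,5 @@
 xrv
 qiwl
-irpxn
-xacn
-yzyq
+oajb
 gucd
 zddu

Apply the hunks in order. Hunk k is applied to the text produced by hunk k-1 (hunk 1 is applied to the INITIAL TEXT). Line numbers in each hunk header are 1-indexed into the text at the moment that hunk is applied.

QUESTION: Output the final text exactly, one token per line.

Answer: fjmy
mby
trf
gbsz
lte
cdsz
xrv
qiwl
oajb
gucd
zddu
pwv
ogu

Derivation:
Hunk 1: at line 3 remove [ignbg] add [gbsz,lte,cdsz] -> 12 lines: fjmy mby trf gbsz lte cdsz xrv qiwl xqtch thxvj pwv ogu
Hunk 2: at line 8 remove [xqtch] add [oedrd,qjjta] -> 13 lines: fjmy mby trf gbsz lte cdsz xrv qiwl oedrd qjjta thxvj pwv ogu
Hunk 3: at line 10 remove [thxvj] add [gucd,zddu] -> 14 lines: fjmy mby trf gbsz lte cdsz xrv qiwl oedrd qjjta gucd zddu pwv ogu
Hunk 4: at line 7 remove [oedrd,qjjta] add [irpxn,xacn,yzyq] -> 15 lines: fjmy mby trf gbsz lte cdsz xrv qiwl irpxn xacn yzyq gucd zddu pwv ogu
Hunk 5: at line 7 remove [irpxn,xacn,yzyq] add [oajb] -> 13 lines: fjmy mby trf gbsz lte cdsz xrv qiwl oajb gucd zddu pwv ogu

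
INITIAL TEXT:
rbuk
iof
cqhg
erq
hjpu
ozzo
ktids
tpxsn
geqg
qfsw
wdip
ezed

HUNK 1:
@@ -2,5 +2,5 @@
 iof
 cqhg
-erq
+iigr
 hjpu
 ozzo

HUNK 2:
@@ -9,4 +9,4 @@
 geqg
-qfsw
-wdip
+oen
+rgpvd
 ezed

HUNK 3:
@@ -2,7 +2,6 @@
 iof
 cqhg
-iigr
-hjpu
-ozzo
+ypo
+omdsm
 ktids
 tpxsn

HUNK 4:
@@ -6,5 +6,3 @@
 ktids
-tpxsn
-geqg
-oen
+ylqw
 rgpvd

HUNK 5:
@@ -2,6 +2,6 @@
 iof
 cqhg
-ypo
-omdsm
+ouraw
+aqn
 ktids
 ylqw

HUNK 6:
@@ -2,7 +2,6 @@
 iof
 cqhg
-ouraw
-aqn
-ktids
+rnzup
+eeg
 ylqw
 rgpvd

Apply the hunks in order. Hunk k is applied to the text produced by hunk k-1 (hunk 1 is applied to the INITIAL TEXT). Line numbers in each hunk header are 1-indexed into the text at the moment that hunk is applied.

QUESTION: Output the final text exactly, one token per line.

Hunk 1: at line 2 remove [erq] add [iigr] -> 12 lines: rbuk iof cqhg iigr hjpu ozzo ktids tpxsn geqg qfsw wdip ezed
Hunk 2: at line 9 remove [qfsw,wdip] add [oen,rgpvd] -> 12 lines: rbuk iof cqhg iigr hjpu ozzo ktids tpxsn geqg oen rgpvd ezed
Hunk 3: at line 2 remove [iigr,hjpu,ozzo] add [ypo,omdsm] -> 11 lines: rbuk iof cqhg ypo omdsm ktids tpxsn geqg oen rgpvd ezed
Hunk 4: at line 6 remove [tpxsn,geqg,oen] add [ylqw] -> 9 lines: rbuk iof cqhg ypo omdsm ktids ylqw rgpvd ezed
Hunk 5: at line 2 remove [ypo,omdsm] add [ouraw,aqn] -> 9 lines: rbuk iof cqhg ouraw aqn ktids ylqw rgpvd ezed
Hunk 6: at line 2 remove [ouraw,aqn,ktids] add [rnzup,eeg] -> 8 lines: rbuk iof cqhg rnzup eeg ylqw rgpvd ezed

Answer: rbuk
iof
cqhg
rnzup
eeg
ylqw
rgpvd
ezed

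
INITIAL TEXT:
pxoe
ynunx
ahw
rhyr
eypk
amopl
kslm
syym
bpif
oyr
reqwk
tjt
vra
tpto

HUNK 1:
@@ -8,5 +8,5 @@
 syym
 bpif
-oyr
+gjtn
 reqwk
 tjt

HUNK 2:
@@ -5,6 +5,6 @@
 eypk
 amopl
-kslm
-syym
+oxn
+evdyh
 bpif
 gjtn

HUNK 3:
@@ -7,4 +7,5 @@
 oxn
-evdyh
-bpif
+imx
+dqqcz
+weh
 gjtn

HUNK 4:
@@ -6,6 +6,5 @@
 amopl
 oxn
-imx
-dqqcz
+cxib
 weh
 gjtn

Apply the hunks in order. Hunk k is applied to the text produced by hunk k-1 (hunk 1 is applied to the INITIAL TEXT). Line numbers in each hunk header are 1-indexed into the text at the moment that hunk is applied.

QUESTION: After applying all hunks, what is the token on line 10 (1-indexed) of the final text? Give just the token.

Answer: gjtn

Derivation:
Hunk 1: at line 8 remove [oyr] add [gjtn] -> 14 lines: pxoe ynunx ahw rhyr eypk amopl kslm syym bpif gjtn reqwk tjt vra tpto
Hunk 2: at line 5 remove [kslm,syym] add [oxn,evdyh] -> 14 lines: pxoe ynunx ahw rhyr eypk amopl oxn evdyh bpif gjtn reqwk tjt vra tpto
Hunk 3: at line 7 remove [evdyh,bpif] add [imx,dqqcz,weh] -> 15 lines: pxoe ynunx ahw rhyr eypk amopl oxn imx dqqcz weh gjtn reqwk tjt vra tpto
Hunk 4: at line 6 remove [imx,dqqcz] add [cxib] -> 14 lines: pxoe ynunx ahw rhyr eypk amopl oxn cxib weh gjtn reqwk tjt vra tpto
Final line 10: gjtn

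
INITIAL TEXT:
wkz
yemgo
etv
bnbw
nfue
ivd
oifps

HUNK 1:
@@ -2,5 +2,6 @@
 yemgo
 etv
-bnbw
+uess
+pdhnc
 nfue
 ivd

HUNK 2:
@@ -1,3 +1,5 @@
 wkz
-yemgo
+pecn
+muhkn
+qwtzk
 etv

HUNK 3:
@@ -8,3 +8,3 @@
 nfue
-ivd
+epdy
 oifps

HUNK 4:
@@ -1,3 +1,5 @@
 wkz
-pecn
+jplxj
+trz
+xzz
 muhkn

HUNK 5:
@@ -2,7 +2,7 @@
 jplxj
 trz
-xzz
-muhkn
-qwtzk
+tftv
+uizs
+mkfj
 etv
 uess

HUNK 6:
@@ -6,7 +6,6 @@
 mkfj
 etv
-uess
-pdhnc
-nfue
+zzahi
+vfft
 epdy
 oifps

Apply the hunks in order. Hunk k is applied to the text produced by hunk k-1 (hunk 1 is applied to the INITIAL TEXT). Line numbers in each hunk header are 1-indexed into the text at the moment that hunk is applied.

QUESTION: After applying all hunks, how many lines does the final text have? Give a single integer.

Answer: 11

Derivation:
Hunk 1: at line 2 remove [bnbw] add [uess,pdhnc] -> 8 lines: wkz yemgo etv uess pdhnc nfue ivd oifps
Hunk 2: at line 1 remove [yemgo] add [pecn,muhkn,qwtzk] -> 10 lines: wkz pecn muhkn qwtzk etv uess pdhnc nfue ivd oifps
Hunk 3: at line 8 remove [ivd] add [epdy] -> 10 lines: wkz pecn muhkn qwtzk etv uess pdhnc nfue epdy oifps
Hunk 4: at line 1 remove [pecn] add [jplxj,trz,xzz] -> 12 lines: wkz jplxj trz xzz muhkn qwtzk etv uess pdhnc nfue epdy oifps
Hunk 5: at line 2 remove [xzz,muhkn,qwtzk] add [tftv,uizs,mkfj] -> 12 lines: wkz jplxj trz tftv uizs mkfj etv uess pdhnc nfue epdy oifps
Hunk 6: at line 6 remove [uess,pdhnc,nfue] add [zzahi,vfft] -> 11 lines: wkz jplxj trz tftv uizs mkfj etv zzahi vfft epdy oifps
Final line count: 11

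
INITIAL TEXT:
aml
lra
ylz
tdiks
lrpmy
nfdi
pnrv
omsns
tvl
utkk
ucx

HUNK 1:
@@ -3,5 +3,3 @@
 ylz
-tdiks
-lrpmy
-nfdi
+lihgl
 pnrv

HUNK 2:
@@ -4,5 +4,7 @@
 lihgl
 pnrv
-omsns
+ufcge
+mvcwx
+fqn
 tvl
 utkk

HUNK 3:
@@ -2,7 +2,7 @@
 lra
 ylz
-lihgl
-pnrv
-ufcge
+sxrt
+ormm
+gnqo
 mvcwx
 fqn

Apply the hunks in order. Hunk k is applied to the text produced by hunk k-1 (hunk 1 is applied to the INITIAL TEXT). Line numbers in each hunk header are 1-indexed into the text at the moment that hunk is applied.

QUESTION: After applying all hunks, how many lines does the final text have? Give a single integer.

Answer: 11

Derivation:
Hunk 1: at line 3 remove [tdiks,lrpmy,nfdi] add [lihgl] -> 9 lines: aml lra ylz lihgl pnrv omsns tvl utkk ucx
Hunk 2: at line 4 remove [omsns] add [ufcge,mvcwx,fqn] -> 11 lines: aml lra ylz lihgl pnrv ufcge mvcwx fqn tvl utkk ucx
Hunk 3: at line 2 remove [lihgl,pnrv,ufcge] add [sxrt,ormm,gnqo] -> 11 lines: aml lra ylz sxrt ormm gnqo mvcwx fqn tvl utkk ucx
Final line count: 11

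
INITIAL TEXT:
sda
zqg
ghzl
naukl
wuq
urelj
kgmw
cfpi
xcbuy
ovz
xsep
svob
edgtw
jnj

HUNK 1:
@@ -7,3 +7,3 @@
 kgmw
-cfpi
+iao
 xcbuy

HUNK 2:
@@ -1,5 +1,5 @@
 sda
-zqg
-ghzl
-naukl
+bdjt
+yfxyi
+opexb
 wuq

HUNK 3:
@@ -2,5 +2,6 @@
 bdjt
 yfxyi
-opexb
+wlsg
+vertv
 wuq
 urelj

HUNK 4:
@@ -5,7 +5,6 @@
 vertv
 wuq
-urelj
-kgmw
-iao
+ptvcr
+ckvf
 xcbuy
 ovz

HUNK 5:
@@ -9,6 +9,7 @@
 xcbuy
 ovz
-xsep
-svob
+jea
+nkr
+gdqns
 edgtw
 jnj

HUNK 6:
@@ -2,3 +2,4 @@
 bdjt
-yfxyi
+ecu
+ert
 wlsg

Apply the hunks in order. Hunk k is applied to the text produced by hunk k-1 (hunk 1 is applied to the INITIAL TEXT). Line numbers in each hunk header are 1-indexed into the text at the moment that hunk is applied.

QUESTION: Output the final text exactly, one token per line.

Answer: sda
bdjt
ecu
ert
wlsg
vertv
wuq
ptvcr
ckvf
xcbuy
ovz
jea
nkr
gdqns
edgtw
jnj

Derivation:
Hunk 1: at line 7 remove [cfpi] add [iao] -> 14 lines: sda zqg ghzl naukl wuq urelj kgmw iao xcbuy ovz xsep svob edgtw jnj
Hunk 2: at line 1 remove [zqg,ghzl,naukl] add [bdjt,yfxyi,opexb] -> 14 lines: sda bdjt yfxyi opexb wuq urelj kgmw iao xcbuy ovz xsep svob edgtw jnj
Hunk 3: at line 2 remove [opexb] add [wlsg,vertv] -> 15 lines: sda bdjt yfxyi wlsg vertv wuq urelj kgmw iao xcbuy ovz xsep svob edgtw jnj
Hunk 4: at line 5 remove [urelj,kgmw,iao] add [ptvcr,ckvf] -> 14 lines: sda bdjt yfxyi wlsg vertv wuq ptvcr ckvf xcbuy ovz xsep svob edgtw jnj
Hunk 5: at line 9 remove [xsep,svob] add [jea,nkr,gdqns] -> 15 lines: sda bdjt yfxyi wlsg vertv wuq ptvcr ckvf xcbuy ovz jea nkr gdqns edgtw jnj
Hunk 6: at line 2 remove [yfxyi] add [ecu,ert] -> 16 lines: sda bdjt ecu ert wlsg vertv wuq ptvcr ckvf xcbuy ovz jea nkr gdqns edgtw jnj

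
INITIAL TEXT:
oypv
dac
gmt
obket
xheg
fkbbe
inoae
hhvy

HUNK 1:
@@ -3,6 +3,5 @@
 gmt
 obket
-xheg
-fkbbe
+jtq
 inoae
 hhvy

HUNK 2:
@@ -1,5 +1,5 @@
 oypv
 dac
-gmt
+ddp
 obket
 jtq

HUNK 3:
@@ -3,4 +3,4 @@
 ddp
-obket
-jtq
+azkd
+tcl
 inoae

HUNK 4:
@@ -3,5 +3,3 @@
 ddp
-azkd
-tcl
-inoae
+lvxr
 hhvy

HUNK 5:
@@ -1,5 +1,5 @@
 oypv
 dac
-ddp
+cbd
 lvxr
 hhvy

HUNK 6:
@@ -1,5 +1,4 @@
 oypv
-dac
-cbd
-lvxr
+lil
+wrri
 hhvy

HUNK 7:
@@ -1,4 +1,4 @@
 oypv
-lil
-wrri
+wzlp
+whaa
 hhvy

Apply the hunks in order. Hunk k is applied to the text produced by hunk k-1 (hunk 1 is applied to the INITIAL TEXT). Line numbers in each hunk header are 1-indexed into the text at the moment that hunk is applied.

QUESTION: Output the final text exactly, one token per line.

Answer: oypv
wzlp
whaa
hhvy

Derivation:
Hunk 1: at line 3 remove [xheg,fkbbe] add [jtq] -> 7 lines: oypv dac gmt obket jtq inoae hhvy
Hunk 2: at line 1 remove [gmt] add [ddp] -> 7 lines: oypv dac ddp obket jtq inoae hhvy
Hunk 3: at line 3 remove [obket,jtq] add [azkd,tcl] -> 7 lines: oypv dac ddp azkd tcl inoae hhvy
Hunk 4: at line 3 remove [azkd,tcl,inoae] add [lvxr] -> 5 lines: oypv dac ddp lvxr hhvy
Hunk 5: at line 1 remove [ddp] add [cbd] -> 5 lines: oypv dac cbd lvxr hhvy
Hunk 6: at line 1 remove [dac,cbd,lvxr] add [lil,wrri] -> 4 lines: oypv lil wrri hhvy
Hunk 7: at line 1 remove [lil,wrri] add [wzlp,whaa] -> 4 lines: oypv wzlp whaa hhvy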